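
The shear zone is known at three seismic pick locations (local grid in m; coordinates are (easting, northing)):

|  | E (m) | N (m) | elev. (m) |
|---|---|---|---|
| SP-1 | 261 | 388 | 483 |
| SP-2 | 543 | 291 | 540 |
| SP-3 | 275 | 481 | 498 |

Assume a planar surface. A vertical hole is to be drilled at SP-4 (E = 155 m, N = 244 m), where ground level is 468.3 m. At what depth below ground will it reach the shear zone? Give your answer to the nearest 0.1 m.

29.2 m

Two edge vectors: SP-1→SP-2 = (282, -97, 57), SP-1→SP-3 = (14, 93, 15).
Normal n = (SP-1→SP-2) × (SP-1→SP-3) = (-6756, -3432, 27584).
So ∂z/∂E = −n_x/n_z = 0.24492 and ∂z/∂N = −n_y/n_z = 0.12442.
Intercept c from SP-1: 483 − 63.93 − 48.27 = 370.80.
At (155, 244): z_contact = 37.96 + 30.36 + 370.80 = 439.12 m.
Depth below ground = 468.3 − 439.12 = 29.2 m.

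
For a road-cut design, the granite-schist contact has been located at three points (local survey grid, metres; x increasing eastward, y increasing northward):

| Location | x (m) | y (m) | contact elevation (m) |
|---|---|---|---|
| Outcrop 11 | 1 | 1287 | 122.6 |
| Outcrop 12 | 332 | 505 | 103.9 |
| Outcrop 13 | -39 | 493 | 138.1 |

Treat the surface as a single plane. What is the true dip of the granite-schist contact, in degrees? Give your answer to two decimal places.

Let the plane be z = a·x + b·y + c.
Outcrop 12−Outcrop 11: 331a − 782b = −18.7;  Outcrop 13−Outcrop 11: −40a − 794b = 15.5.
Solving gives a = −0.09170, b = −0.01490.
Gradient magnitude |∇z| = √(a² + b²) = √(0.00841 + 0.00022) = 0.09290.
True dip = arctan(0.09290) = 5.31°, dipping toward E (azimuth ≈ 081°).

5.31°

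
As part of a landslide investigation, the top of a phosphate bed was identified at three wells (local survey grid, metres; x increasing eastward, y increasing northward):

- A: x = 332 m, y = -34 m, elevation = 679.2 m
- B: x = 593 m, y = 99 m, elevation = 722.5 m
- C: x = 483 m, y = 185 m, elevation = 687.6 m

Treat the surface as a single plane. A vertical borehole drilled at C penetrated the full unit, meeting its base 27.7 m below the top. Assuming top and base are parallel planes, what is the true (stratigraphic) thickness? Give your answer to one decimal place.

26.8 m

Two edge vectors: A→B = (261, 133, 43.3), A→C = (151, 219, 8.4).
Normal n = (A→B) × (A→C) = (-8365.5, 4345.9, 37076).
So ∂z/∂x = −n_x/n_z = 0.22563 and ∂z/∂y = −n_y/n_z = −0.11722.
|∇z| = √(a²+b²) = 0.25426, so dip δ = arctan(0.25426) = 14.27°.
True thickness = vertical thickness × cos δ = 27.7 × cos 14.27° = 26.8 m.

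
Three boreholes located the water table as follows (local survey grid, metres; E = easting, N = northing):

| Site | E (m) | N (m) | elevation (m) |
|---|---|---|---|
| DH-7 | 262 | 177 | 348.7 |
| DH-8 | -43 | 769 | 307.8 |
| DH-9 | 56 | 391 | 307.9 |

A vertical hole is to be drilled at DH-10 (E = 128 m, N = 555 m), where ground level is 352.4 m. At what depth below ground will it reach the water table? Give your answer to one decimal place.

Let the plane be z = a·E + b·N + c.
DH-8−DH-7: −305a + 592b = −40.9;  DH-9−DH-7: −206a + 214b = −40.8.
Solving gives a = 0.27171, b = 0.07090.
Then c = 348.7 − a·262 − b·177 = 264.96.
At (128, 555): z_contact = 34.78 + 39.35 + 264.96 = 339.09 m.
Depth below ground = 352.4 − 339.09 = 13.3 m.

13.3 m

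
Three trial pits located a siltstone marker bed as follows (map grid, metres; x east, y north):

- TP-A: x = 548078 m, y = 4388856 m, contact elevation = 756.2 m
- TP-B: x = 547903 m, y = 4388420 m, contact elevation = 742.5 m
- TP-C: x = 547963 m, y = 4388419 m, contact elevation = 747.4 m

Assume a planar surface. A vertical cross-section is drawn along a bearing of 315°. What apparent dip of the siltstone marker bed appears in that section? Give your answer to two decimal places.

Let the plane be z = a·x + b·y + c.
TP-B−TP-A: −175a − 436b = −13.7;  TP-C−TP-A: −115a − 437b = −8.8.
Solving gives a = 0.08164, b = −0.00135.
Unit vector along 315° is (sin 315°, cos 315°) = (-0.7071, 0.7071).
Slope in that direction = a·(-0.7071) + b·(0.7071) = −0.05868.
Apparent dip = arctan|0.05868| = 3.36° (true dip is 4.7°, so apparent ≤ true as expected).

3.36°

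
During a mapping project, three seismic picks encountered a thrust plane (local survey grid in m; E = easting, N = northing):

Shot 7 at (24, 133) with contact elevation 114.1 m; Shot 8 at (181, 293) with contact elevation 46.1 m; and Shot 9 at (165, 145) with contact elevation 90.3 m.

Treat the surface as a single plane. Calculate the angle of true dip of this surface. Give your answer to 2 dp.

Two edge vectors: Shot 7→Shot 8 = (157, 160, -68), Shot 7→Shot 9 = (141, 12, -23.8).
Normal n = (Shot 7→Shot 8) × (Shot 7→Shot 9) = (-2992, -5851.4, -20676).
So ∂z/∂E = −n_x/n_z = −0.14471 and ∂z/∂N = −n_y/n_z = −0.28300.
Gradient magnitude |∇z| = √(a² + b²) = √(0.02094 + 0.08009) = 0.31786.
True dip = arctan(0.31786) = 17.63°, dipping toward NNE (azimuth ≈ 027°).

17.63°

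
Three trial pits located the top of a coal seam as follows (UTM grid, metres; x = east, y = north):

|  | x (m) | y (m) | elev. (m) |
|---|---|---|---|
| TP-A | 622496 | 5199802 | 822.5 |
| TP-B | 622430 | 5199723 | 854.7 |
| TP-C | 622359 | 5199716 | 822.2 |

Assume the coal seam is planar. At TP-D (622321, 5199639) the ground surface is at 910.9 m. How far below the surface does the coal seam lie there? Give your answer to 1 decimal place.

43.0 m

Let the plane be z = a·x + b·y + c.
TP-B−TP-A: −66a − 79b = 32.2;  TP-C−TP-A: −137a − 86b = −0.3.
Solving gives a = 0.542626773, b = −0.860928696.
Then c = 822.5 − a·622496 − b·5199802 = 4139698.26.
At (622321, 5199639): z_contact = 337688.04 − 4476518.43 + 4139698.26 = 867.87 m.
Depth below ground = 910.9 − 867.87 = 43.0 m.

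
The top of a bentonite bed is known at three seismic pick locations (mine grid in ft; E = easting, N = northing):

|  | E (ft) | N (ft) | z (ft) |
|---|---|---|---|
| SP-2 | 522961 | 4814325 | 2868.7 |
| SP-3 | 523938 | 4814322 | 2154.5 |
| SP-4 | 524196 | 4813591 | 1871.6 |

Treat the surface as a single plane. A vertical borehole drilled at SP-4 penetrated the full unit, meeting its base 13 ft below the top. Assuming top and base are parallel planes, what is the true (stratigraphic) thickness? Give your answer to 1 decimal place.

10.4 ft

Let the plane be z = a·E + b·N + c.
SP-3−SP-2: 977a − 3b = −714.2;  SP-4−SP-2: 1235a − 734b = −997.1.
Solving gives a = −0.73062, b = 0.12914.
|∇z| = √(a²+b²) = 0.74194, so dip δ = arctan(0.74194) = 36.57°.
True thickness = vertical thickness × cos δ = 13 × cos 36.57° = 10.4 ft.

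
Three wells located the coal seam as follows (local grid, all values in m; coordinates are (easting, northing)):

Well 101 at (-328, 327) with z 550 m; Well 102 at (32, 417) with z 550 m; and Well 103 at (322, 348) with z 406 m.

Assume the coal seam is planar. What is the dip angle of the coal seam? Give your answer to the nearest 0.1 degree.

Let the plane be z = a·E + b·N + c.
Well 102−Well 101: 360a + 90b = 0;  Well 103−Well 101: 650a + 21b = −144.
Solving gives a = −0.25442, b = 1.01767.
Gradient magnitude |∇z| = √(a² + b²) = √(0.06473 + 1.03565) = 1.04899.
True dip = arctan(1.04899) = 46.4°, dipping toward SSE (azimuth ≈ 166°).

46.4°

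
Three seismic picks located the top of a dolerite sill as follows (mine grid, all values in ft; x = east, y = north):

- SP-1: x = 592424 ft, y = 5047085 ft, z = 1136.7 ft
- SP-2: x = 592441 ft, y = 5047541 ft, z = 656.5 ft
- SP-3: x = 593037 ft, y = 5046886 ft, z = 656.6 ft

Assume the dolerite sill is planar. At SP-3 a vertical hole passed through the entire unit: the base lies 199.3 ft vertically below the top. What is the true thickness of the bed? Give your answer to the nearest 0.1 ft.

110.4 ft

Let the plane be z = a·x + b·y + c.
SP-2−SP-1: 17a + 456b = −480.2;  SP-3−SP-1: 613a − 199b = −480.1.
Solving gives a = −1.11161, b = −1.01163.
|∇z| = √(a²+b²) = 1.50302, so dip δ = arctan(1.50302) = 56.36°.
True thickness = vertical thickness × cos δ = 199.3 × cos 56.36° = 110.4 ft.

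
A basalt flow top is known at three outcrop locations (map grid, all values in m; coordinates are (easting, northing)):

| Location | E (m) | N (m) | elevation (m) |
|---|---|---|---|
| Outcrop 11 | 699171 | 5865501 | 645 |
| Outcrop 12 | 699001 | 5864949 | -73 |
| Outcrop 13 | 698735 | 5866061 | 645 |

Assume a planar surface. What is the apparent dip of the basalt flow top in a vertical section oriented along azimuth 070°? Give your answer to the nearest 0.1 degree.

55.3°

Let the plane be z = a·E + b·N + c.
Outcrop 12−Outcrop 11: −170a − 552b = −718;  Outcrop 13−Outcrop 11: −436a + 560b = 0.
Solving gives a = 1.19712, b = 0.93205.
Unit vector along 070° is (sin 70°, cos 70°) = (0.9397, 0.3420).
Slope in that direction = a·(0.9397) + b·(0.3420) = 1.44371.
Apparent dip = arctan|1.44371| = 55.3° (true dip is 56.6°, so apparent ≤ true as expected).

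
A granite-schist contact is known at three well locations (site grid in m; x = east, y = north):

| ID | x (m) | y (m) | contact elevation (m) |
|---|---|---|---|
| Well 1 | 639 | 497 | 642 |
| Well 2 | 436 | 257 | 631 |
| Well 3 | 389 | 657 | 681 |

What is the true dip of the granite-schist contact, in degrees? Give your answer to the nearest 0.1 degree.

Two edge vectors: Well 1→Well 2 = (-203, -240, -11), Well 1→Well 3 = (-250, 160, 39).
Normal n = (Well 1→Well 2) × (Well 1→Well 3) = (-7600, 10667, -92480).
So ∂z/∂x = −n_x/n_z = −0.08218 and ∂z/∂y = −n_y/n_z = 0.11534.
Gradient magnitude |∇z| = √(a² + b²) = √(0.00675 + 0.01330) = 0.14163.
True dip = arctan(0.14163) = 8.1°, dipping toward SE (azimuth ≈ 145°).

8.1°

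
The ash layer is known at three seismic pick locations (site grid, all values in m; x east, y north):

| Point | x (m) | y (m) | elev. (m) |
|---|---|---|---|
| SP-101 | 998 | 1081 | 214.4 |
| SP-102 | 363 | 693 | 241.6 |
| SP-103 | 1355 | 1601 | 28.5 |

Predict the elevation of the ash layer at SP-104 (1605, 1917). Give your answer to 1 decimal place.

Two edge vectors: SP-101→SP-102 = (-635, -388, 27.2), SP-101→SP-103 = (357, 520, -185.9).
Normal n = (SP-101→SP-102) × (SP-101→SP-103) = (57985.2, -108336.1, -191684).
So ∂z/∂x = −n_x/n_z = 0.302504 and ∂z/∂y = −n_y/n_z = −0.565181.
Intercept c from SP-101: 214.4 − 301.90 + 610.96 = 523.46.
At (1605, 1917): z = 485.5 − 1083.5 + 523.46 = -74.5 m.

-74.5 m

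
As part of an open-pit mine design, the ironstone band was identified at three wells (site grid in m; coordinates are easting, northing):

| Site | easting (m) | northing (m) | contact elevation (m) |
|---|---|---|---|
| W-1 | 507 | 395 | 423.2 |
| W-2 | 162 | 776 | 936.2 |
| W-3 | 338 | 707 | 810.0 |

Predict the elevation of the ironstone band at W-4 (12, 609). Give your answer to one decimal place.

799.7 m

Let the plane be z = a·easting + b·northing + c.
W-2−W-1: −345a + 381b = 513;  W-3−W-1: −169a + 312b = 386.8.
Solving gives a = −0.29329, b = 1.08088.
Then c = 423.2 − a·507 − b·395 = 144.95.
At (12, 609): z = −3.5 + 658.3 + 144.95 = 799.7 m.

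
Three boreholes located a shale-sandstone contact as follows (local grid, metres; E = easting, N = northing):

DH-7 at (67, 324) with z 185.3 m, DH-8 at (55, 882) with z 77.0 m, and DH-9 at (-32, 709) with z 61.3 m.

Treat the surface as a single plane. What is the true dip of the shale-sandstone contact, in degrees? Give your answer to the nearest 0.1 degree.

Two edge vectors: DH-7→DH-8 = (-12, 558, -108.3), DH-7→DH-9 = (-99, 385, -124).
Normal n = (DH-7→DH-8) × (DH-7→DH-9) = (-27496.5, 9233.7, 50622).
So ∂z/∂E = −n_x/n_z = 0.54317 and ∂z/∂N = −n_y/n_z = −0.18240.
Gradient magnitude |∇z| = √(a² + b²) = √(0.29504 + 0.03327) = 0.57298.
True dip = arctan(0.57298) = 29.8°, dipping toward WNW (azimuth ≈ 289°).

29.8°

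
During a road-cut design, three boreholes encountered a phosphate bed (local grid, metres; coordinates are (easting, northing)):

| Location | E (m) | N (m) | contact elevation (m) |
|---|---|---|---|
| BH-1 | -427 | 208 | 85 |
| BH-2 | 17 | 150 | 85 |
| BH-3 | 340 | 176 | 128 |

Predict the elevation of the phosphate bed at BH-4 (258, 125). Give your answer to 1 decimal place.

89.1 m

Two edge vectors: BH-1→BH-2 = (444, -58, 0), BH-1→BH-3 = (767, -32, 43).
Normal n = (BH-1→BH-2) × (BH-1→BH-3) = (-2494, -19092, 30278).
So ∂z/∂E = −n_x/n_z = 0.08237 and ∂z/∂N = −n_y/n_z = 0.63056.
Intercept c from BH-1: 85 + 35.17 − 131.16 = −10.98.
At (258, 125): z = 21.3 + 78.8 − 10.98 = 89.1 m.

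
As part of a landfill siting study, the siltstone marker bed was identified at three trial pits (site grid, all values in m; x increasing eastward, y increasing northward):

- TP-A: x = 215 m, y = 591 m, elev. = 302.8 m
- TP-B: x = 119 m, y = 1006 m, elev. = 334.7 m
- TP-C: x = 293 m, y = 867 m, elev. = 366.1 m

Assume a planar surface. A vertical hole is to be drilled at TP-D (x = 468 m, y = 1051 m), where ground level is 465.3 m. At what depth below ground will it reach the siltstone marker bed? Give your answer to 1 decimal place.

Two edge vectors: TP-A→TP-B = (-96, 415, 31.9), TP-A→TP-C = (78, 276, 63.3).
Normal n = (TP-A→TP-B) × (TP-A→TP-C) = (17465.1, 8565, -58866).
So ∂z/∂x = −n_x/n_z = 0.296692 and ∂z/∂y = −n_y/n_z = 0.145500.
Intercept c from TP-A: 302.8 − 63.79 − 85.99 = 153.02.
At (468, 1051): z_contact = 138.85 + 152.92 + 153.02 = 444.79 m.
Depth below ground = 465.3 − 444.79 = 20.5 m.

20.5 m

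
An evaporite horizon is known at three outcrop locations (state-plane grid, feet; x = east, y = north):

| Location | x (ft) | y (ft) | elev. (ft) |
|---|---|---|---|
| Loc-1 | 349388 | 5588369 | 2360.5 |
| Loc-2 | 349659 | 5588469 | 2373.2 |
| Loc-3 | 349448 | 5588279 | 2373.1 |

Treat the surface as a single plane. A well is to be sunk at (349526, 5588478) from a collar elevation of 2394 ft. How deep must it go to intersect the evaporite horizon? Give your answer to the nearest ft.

Two edge vectors: Loc-1→Loc-2 = (271, 100, 12.7), Loc-1→Loc-3 = (60, -90, 12.6).
Normal n = (Loc-1→Loc-2) × (Loc-1→Loc-3) = (2403, -2652.6, -30390).
So ∂z/∂x = −n_x/n_z = 0.07907206 and ∂z/∂y = −n_y/n_z = −0.08728529.
Intercept c from Loc-1: 2360.5 − 27626.83 + 487782.42 = 462516.09.
At (349526, 5588478): z_contact = 27637.7 − 487791.9 + 462516.09 = 2361.9 ft.
Depth below ground = 2394 − 2361.9 = 32 ft.

32 ft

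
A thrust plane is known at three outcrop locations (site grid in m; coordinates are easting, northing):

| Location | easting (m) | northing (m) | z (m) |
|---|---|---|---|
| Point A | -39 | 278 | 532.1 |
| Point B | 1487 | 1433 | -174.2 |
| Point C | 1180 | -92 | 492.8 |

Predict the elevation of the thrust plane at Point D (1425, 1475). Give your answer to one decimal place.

-181.6 m

Let the plane be z = a·easting + b·northing + c.
Point B−Point A: 1526a + 1155b = −706.3;  Point C−Point A: 1219a − 370b = −39.3.
Solving gives a = −0.155494, b = −0.406074.
Then c = 532.1 − a·-39 − b·278 = 638.92.
At (1425, 1475): z = −221.6 − 599.0 + 638.92 = -181.6 m.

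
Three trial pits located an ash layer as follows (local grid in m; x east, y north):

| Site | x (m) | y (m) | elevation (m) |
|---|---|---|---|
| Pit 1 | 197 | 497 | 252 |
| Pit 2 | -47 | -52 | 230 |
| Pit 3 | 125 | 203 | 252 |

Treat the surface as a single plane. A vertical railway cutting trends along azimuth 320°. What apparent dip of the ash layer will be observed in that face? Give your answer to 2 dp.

9.47°

Let the plane be z = a·x + b·y + c.
Pit 2−Pit 1: −244a − 549b = −22;  Pit 3−Pit 1: −72a − 294b = 0.
Solving gives a = 0.20082, b = −0.04918.
Unit vector along 320° is (sin 320°, cos 320°) = (-0.6428, 0.7660).
Slope in that direction = a·(-0.6428) + b·(0.7660) = −0.16676.
Apparent dip = arctan|0.16676| = 9.47° (true dip is 11.7°, so apparent ≤ true as expected).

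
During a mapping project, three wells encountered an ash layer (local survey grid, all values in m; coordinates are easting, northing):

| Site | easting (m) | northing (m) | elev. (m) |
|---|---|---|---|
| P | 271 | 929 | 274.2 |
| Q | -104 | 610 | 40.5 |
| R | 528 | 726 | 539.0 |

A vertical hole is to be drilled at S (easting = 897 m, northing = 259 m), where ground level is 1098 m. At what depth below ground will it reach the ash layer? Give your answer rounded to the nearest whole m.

135 m

Two edge vectors: P→Q = (-375, -319, -233.7), P→R = (257, -203, 264.8).
Normal n = (P→Q) × (P→R) = (-131912.3, 39239.1, 158108).
So ∂z/∂easting = −n_x/n_z = 0.83432 and ∂z/∂northing = −n_y/n_z = −0.24818.
Intercept c from P: 274.2 − 226.10 + 230.56 = 278.66.
At (897, 259): z_contact = 748.4 − 64.3 + 278.66 = 962.8 m.
Depth below ground = 1098 − 962.8 = 135 m.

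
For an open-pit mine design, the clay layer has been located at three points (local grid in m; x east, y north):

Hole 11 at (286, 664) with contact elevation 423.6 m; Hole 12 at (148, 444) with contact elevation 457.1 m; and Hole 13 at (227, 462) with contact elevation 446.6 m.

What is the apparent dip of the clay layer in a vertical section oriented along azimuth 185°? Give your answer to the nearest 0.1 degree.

Let the plane be z = a·x + b·y + c.
Hole 12−Hole 11: −138a − 220b = 33.5;  Hole 13−Hole 11: −59a − 202b = 23.
Solving gives a = −0.11459, b = −0.08039.
Unit vector along 185° is (sin 185°, cos 185°) = (-0.0872, -0.9962).
Slope in that direction = a·(-0.0872) + b·(-0.9962) = 0.09007.
Apparent dip = arctan|0.09007| = 5.1° (true dip is 8.0°, so apparent ≤ true as expected).

5.1°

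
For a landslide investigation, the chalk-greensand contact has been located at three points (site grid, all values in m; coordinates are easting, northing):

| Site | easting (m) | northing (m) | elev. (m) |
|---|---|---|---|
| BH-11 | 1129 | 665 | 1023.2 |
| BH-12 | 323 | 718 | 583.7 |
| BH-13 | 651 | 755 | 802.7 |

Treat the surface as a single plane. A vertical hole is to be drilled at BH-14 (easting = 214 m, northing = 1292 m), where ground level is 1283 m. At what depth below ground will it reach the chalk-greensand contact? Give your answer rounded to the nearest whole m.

370 m

Let the plane be z = a·easting + b·northing + c.
BH-12−BH-11: −806a + 53b = −439.5;  BH-13−BH-11: −478a + 90b = −220.5.
Solving gives a = 0.59036, b = 0.68546.
Then c = 1023.2 − a·1129 − b·665 = −99.15.
At (214, 1292): z_contact = 126.3 + 885.6 − 99.15 = 912.8 m.
Depth below ground = 1283 − 912.8 = 370 m.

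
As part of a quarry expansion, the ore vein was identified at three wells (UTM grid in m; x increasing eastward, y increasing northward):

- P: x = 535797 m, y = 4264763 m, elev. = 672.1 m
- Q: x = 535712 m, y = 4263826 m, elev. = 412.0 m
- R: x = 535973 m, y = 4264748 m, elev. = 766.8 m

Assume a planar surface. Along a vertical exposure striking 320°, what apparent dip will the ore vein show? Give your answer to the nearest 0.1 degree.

Two edge vectors: P→Q = (-85, -937, -260.1), P→R = (176, -15, 94.7).
Normal n = (P→Q) × (P→R) = (-92635.4, -37728.1, 166187).
So ∂z/∂x = −n_x/n_z = 0.55742 and ∂z/∂y = −n_y/n_z = 0.22702.
Unit vector along 320° is (sin 320°, cos 320°) = (-0.6428, 0.7660).
Slope in that direction = a·(-0.6428) + b·(0.7660) = −0.18439.
Apparent dip = arctan|0.18439| = 10.4° (true dip is 31.0°, so apparent ≤ true as expected).

10.4°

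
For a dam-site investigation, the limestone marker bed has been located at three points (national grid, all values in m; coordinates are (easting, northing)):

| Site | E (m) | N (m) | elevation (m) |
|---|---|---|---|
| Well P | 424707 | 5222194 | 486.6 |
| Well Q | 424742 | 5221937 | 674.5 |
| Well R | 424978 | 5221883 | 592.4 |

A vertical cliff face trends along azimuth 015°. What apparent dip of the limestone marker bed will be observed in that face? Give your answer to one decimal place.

42.4°

Let the plane be z = a·E + b·N + c.
Well Q−Well P: 35a − 257b = 187.9;  Well R−Well P: 271a − 311b = 105.8.
Solving gives a = −0.53174, b = −0.80354.
Unit vector along 015° is (sin 15°, cos 15°) = (0.2588, 0.9659).
Slope in that direction = a·(0.2588) + b·(0.9659) = −0.91379.
Apparent dip = arctan|0.91379| = 42.4° (true dip is 43.9°, so apparent ≤ true as expected).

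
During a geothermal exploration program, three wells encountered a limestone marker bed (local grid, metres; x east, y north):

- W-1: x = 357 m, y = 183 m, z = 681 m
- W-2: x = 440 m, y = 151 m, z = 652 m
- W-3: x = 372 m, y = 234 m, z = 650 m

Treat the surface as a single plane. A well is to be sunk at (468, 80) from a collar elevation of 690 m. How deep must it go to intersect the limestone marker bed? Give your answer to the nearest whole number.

20 m

Two edge vectors: W-1→W-2 = (83, -32, -29), W-1→W-3 = (15, 51, -31).
Normal n = (W-1→W-2) × (W-1→W-3) = (2471, 2138, 4713).
So ∂z/∂x = −n_x/n_z = −0.52429 and ∂z/∂y = −n_y/n_z = −0.45364.
Intercept c from W-1: 681 + 187.17 + 83.02 = 951.19.
At (468, 80): z_contact = −245.4 − 36.3 + 951.19 = 669.5 m.
Depth below ground = 690 − 669.5 = 20 m.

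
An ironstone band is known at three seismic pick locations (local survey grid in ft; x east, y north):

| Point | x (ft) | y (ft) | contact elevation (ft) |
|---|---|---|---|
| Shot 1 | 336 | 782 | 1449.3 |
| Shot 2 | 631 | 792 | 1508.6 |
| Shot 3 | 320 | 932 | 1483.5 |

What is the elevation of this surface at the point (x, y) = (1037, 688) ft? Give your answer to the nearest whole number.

Let the plane be z = a·x + b·y + c.
Shot 2−Shot 1: 295a + 10b = 59.3;  Shot 3−Shot 1: −16a + 150b = 34.2.
Solving gives a = 0.19259, b = 0.24854.
Then c = 1449.3 − a·336 − b·782 = 1190.23.
At (1037, 688): z = 199.7 + 171.0 + 1190.23 = 1560.9 ft.

1561 ft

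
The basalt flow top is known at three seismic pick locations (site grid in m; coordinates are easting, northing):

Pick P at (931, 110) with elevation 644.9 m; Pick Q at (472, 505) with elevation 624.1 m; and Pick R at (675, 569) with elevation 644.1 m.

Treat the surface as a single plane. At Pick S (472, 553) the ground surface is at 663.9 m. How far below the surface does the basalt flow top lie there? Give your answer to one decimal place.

Two edge vectors: Pick P→Pick Q = (-459, 395, -20.8), Pick P→Pick R = (-256, 459, -0.8).
Normal n = (Pick P→Pick Q) × (Pick P→Pick R) = (9231.2, 4957.6, -109561).
So ∂z/∂easting = −n_x/n_z = 0.08426 and ∂z/∂northing = −n_y/n_z = 0.04525.
Intercept c from Pick P: 644.9 − 78.44 − 4.98 = 561.48.
At (472, 553): z_contact = 39.77 + 25.02 + 561.48 = 626.27 m.
Depth below ground = 663.9 − 626.27 = 37.6 m.

37.6 m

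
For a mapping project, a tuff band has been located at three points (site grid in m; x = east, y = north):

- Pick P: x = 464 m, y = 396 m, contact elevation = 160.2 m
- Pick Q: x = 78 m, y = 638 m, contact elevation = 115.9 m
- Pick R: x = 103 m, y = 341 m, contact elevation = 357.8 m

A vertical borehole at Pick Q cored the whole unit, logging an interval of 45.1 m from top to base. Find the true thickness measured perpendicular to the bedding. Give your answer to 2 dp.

32.75 m

Two edge vectors: Pick P→Pick Q = (-386, 242, -44.3), Pick P→Pick R = (-361, -55, 197.6).
Normal n = (Pick P→Pick Q) × (Pick P→Pick R) = (45382.7, 92265.9, 108592).
So ∂z/∂x = −n_x/n_z = −0.41792 and ∂z/∂y = −n_y/n_z = −0.84966.
|∇z| = √(a²+b²) = 0.94688, so dip δ = arctan(0.94688) = 43.44°.
True thickness = vertical thickness × cos δ = 45.1 × cos 43.44° = 32.75 m.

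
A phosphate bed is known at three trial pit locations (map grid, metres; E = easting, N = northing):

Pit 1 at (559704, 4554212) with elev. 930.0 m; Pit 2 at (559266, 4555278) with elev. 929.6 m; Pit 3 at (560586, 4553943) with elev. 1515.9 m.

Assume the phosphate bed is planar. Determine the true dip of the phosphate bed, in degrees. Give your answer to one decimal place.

39.4°

Let the plane be z = a·E + b·N + c.
Pit 2−Pit 1: −438a + 1066b = −0.4;  Pit 3−Pit 1: 882a − 269b = 585.9.
Solving gives a = 0.75933, b = 0.31162.
Gradient magnitude |∇z| = √(a² + b²) = √(0.57658 + 0.09711) = 0.82078.
True dip = arctan(0.82078) = 39.4°, dipping toward WSW (azimuth ≈ 248°).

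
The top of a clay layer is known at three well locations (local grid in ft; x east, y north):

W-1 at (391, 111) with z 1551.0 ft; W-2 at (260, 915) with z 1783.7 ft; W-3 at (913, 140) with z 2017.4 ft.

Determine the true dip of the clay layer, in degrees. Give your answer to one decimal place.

44.1°

Two edge vectors: W-1→W-2 = (-131, 804, 232.7), W-1→W-3 = (522, 29, 466.4).
Normal n = (W-1→W-2) × (W-1→W-3) = (368237.3, 182567.8, -423487).
So ∂z/∂x = −n_x/n_z = 0.86954 and ∂z/∂y = −n_y/n_z = 0.43111.
Gradient magnitude |∇z| = √(a² + b²) = √(0.75609 + 0.18585) = 0.97054.
True dip = arctan(0.97054) = 44.1°, dipping toward WSW (azimuth ≈ 244°).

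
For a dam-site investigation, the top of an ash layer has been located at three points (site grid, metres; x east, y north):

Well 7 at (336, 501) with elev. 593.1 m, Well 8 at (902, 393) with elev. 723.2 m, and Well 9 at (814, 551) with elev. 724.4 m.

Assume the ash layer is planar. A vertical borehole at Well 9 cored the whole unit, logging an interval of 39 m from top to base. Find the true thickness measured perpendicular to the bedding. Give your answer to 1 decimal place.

37.4 m

Two edge vectors: Well 7→Well 8 = (566, -108, 130.1), Well 7→Well 9 = (478, 50, 131.3).
Normal n = (Well 7→Well 8) × (Well 7→Well 9) = (-20685.4, -12128, 79924).
So ∂z/∂x = −n_x/n_z = 0.25881 and ∂z/∂y = −n_y/n_z = 0.15174.
|∇z| = √(a²+b²) = 0.30002, so dip δ = arctan(0.30002) = 16.70°.
True thickness = vertical thickness × cos δ = 39 × cos 16.70° = 37.4 m.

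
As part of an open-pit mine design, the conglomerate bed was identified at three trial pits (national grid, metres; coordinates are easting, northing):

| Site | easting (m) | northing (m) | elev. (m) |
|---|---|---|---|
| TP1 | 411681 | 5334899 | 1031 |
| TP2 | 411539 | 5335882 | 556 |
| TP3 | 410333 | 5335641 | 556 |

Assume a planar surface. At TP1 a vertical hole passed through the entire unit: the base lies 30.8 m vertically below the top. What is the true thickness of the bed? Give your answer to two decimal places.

Let the plane be z = a·easting + b·northing + c.
TP2−TP1: −142a + 983b = −475;  TP3−TP1: −1348a + 742b = −475.
Solving gives a = 0.09385, b = −0.46966.
|∇z| = √(a²+b²) = 0.47894, so dip δ = arctan(0.47894) = 25.59°.
True thickness = vertical thickness × cos δ = 30.8 × cos 25.59° = 27.78 m.

27.78 m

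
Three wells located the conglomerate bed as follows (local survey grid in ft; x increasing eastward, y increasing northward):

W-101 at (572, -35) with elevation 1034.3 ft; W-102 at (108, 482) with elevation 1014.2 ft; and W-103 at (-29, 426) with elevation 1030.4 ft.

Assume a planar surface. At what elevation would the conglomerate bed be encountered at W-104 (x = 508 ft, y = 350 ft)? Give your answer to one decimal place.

Two edge vectors: W-101→W-102 = (-464, 517, -20.1), W-101→W-103 = (-601, 461, -3.9).
Normal n = (W-101→W-102) × (W-101→W-103) = (7249.8, 10270.5, 96813).
So ∂z/∂x = −n_x/n_z = −0.07488 and ∂z/∂y = −n_y/n_z = −0.10609.
Intercept c from W-101: 1034.3 + 42.83 − 3.71 = 1073.42.
At (508, 350): z = −38.0 − 37.1 + 1073.42 = 998.2 ft.

998.2 ft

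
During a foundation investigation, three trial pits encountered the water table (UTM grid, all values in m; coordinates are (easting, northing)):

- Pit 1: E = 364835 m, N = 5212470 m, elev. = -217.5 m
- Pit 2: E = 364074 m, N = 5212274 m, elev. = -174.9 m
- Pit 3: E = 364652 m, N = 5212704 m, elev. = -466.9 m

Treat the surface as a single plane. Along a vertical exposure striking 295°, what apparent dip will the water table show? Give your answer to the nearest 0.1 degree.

Two edge vectors: Pit 1→Pit 2 = (-761, -196, 42.6), Pit 1→Pit 3 = (-183, 234, -249.4).
Normal n = (Pit 1→Pit 2) × (Pit 1→Pit 3) = (38914, -197589.2, -213942).
So ∂z/∂E = −n_x/n_z = 0.18189 and ∂z/∂N = −n_y/n_z = −0.92356.
Unit vector along 295° is (sin 295°, cos 295°) = (-0.9063, 0.4226).
Slope in that direction = a·(-0.9063) + b·(0.4226) = −0.55516.
Apparent dip = arctan|0.55516| = 29.0° (true dip is 43.3°, so apparent ≤ true as expected).

29.0°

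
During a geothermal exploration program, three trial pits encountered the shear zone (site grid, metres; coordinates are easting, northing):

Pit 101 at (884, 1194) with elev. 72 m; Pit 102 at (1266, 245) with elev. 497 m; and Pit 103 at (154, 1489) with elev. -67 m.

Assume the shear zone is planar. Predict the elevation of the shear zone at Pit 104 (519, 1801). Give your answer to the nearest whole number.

Two edge vectors: Pit 101→Pit 102 = (382, -949, 425), Pit 101→Pit 103 = (-730, 295, -139).
Normal n = (Pit 101→Pit 102) × (Pit 101→Pit 103) = (6536, -257152, -580080).
So ∂z/∂easting = −n_x/n_z = 0.01127 and ∂z/∂northing = −n_y/n_z = −0.44330.
Intercept c from Pit 101: 72 − 9.96 + 529.31 = 591.35.
At (519, 1801): z = 5.8 − 798.4 + 591.35 = -201.2 m.

-201 m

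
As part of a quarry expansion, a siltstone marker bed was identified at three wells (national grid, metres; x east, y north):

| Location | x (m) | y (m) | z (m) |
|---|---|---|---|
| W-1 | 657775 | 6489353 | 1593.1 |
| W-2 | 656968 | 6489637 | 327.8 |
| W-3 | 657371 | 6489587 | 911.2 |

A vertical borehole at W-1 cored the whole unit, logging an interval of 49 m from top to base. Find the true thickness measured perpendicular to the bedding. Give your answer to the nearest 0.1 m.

Two edge vectors: W-1→W-2 = (-807, 284, -1265.3), W-1→W-3 = (-404, 234, -681.9).
Normal n = (W-1→W-2) × (W-1→W-3) = (102420.6, -39112.1, -74102).
So ∂z/∂x = −n_x/n_z = 1.38216 and ∂z/∂y = −n_y/n_z = −0.52781.
|∇z| = √(a²+b²) = 1.47951, so dip δ = arctan(1.47951) = 55.95°.
True thickness = vertical thickness × cos δ = 49 × cos 55.95° = 27.4 m.

27.4 m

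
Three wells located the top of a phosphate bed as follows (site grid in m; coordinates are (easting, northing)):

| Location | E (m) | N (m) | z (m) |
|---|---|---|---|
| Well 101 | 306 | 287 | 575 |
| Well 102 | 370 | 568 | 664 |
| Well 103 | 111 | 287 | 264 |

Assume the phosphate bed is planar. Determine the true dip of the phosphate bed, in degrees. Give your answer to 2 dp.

Let the plane be z = a·E + b·N + c.
Well 102−Well 101: 64a + 281b = 89;  Well 103−Well 101: −195a + 0b = −311.
Solving gives a = 1.59487, b = −0.04652.
Gradient magnitude |∇z| = √(a² + b²) = √(2.54362 + 0.00216) = 1.59555.
True dip = arctan(1.59555) = 57.92°, dipping toward W (azimuth ≈ 272°).

57.92°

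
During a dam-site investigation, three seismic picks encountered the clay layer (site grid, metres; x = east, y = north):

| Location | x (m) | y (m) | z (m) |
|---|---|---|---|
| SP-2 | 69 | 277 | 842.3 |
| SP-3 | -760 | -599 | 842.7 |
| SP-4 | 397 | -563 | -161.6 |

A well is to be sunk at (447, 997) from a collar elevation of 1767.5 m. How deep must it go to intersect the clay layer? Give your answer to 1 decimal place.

Let the plane be z = a·x + b·y + c.
SP-3−SP-2: −829a − 876b = 0.4;  SP-4−SP-2: 328a − 840b = −1003.9.
Solving gives a = −0.89434, b = 0.84590.
Then c = 842.3 − a·69 − b·277 = 669.70.
At (447, 997): z_contact = −399.77 + 843.36 + 669.70 = 1113.29 m.
Depth below ground = 1767.5 − 1113.29 = 654.2 m.

654.2 m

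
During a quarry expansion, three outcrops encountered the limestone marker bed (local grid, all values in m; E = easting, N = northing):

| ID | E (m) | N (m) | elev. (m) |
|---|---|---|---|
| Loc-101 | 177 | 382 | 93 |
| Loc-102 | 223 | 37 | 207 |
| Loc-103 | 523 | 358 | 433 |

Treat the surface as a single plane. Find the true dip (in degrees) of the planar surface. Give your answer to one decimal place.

44.7°

Two edge vectors: Loc-101→Loc-102 = (46, -345, 114), Loc-101→Loc-103 = (346, -24, 340).
Normal n = (Loc-101→Loc-102) × (Loc-101→Loc-103) = (-114564, 23804, 118266).
So ∂z/∂E = −n_x/n_z = 0.96870 and ∂z/∂N = −n_y/n_z = −0.20128.
Gradient magnitude |∇z| = √(a² + b²) = √(0.93838 + 0.04051) = 0.98939.
True dip = arctan(0.98939) = 44.7°, dipping toward WNW (azimuth ≈ 282°).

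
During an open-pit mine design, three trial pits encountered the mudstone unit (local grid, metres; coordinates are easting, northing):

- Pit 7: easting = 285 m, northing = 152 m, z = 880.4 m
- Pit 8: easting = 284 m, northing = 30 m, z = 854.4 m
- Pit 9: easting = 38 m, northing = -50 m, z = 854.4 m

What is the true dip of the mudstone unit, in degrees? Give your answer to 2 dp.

Two edge vectors: Pit 7→Pit 8 = (-1, -122, -26), Pit 7→Pit 9 = (-247, -202, -26).
Normal n = (Pit 7→Pit 8) × (Pit 7→Pit 9) = (-2080, 6396, -29932).
So ∂z/∂easting = −n_x/n_z = −0.06949 and ∂z/∂northing = −n_y/n_z = 0.21368.
Gradient magnitude |∇z| = √(a² + b²) = √(0.00483 + 0.04566) = 0.22470.
True dip = arctan(0.22470) = 12.66°, dipping toward SSE (azimuth ≈ 162°).

12.66°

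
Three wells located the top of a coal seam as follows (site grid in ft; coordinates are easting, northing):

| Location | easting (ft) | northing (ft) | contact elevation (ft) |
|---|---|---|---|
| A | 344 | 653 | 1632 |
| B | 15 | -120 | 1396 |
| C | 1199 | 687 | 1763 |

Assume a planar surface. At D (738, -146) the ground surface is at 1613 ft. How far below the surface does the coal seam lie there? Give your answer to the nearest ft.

120 ft

Two edge vectors: A→B = (-329, -773, -236), A→C = (855, 34, 131).
Normal n = (A→B) × (A→C) = (-93239, -158681, 649729).
So ∂z/∂easting = −n_x/n_z = 0.14350 and ∂z/∂northing = −n_y/n_z = 0.24423.
Intercept c from A: 1632 − 49.37 − 159.48 = 1423.15.
At (738, -146): z_contact = 105.9 − 35.7 + 1423.15 = 1493.4 ft.
Depth below ground = 1613 − 1493.4 = 120 ft.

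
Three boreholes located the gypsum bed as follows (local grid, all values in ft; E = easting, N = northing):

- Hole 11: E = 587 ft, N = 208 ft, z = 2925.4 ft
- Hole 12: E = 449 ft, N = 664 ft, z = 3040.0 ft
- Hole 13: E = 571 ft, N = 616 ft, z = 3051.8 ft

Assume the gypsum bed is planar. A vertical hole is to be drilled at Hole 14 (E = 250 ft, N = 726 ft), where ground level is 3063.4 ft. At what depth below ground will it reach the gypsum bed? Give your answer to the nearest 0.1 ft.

47.8 ft

Let the plane be z = a·E + b·N + c.
Hole 12−Hole 11: −138a + 456b = 114.6;  Hole 13−Hole 11: −16a + 408b = 126.4.
Solving gives a = 0.22204, b = 0.31851.
Then c = 2925.4 − a·587 − b·208 = 2728.81.
At (250, 726): z_contact = 55.51 + 231.24 + 2728.81 = 3015.56 ft.
Depth below ground = 3063.4 − 3015.56 = 47.8 ft.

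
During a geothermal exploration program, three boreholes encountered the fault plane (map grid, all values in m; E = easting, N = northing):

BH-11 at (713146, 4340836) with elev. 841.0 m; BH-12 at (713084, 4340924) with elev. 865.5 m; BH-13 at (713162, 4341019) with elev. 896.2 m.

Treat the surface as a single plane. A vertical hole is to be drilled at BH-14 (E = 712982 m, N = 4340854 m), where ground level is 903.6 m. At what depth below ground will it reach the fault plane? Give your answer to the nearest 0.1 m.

Two edge vectors: BH-11→BH-12 = (-62, 88, 24.5), BH-11→BH-13 = (16, 183, 55.2).
Normal n = (BH-11→BH-12) × (BH-11→BH-13) = (374.1, 3814.4, -12754).
So ∂z/∂E = −n_x/n_z = 0.029331974 and ∂z/∂N = −n_y/n_z = 0.299074800.
Intercept c from BH-11: 841 − 20917.98 − 1298234.66 = −1318311.64.
At (712982, 4340854): z_contact = 20913.17 + 1298240.04 − 1318311.64 = 841.57 m.
Depth below ground = 903.6 − 841.57 = 62.0 m.

62.0 m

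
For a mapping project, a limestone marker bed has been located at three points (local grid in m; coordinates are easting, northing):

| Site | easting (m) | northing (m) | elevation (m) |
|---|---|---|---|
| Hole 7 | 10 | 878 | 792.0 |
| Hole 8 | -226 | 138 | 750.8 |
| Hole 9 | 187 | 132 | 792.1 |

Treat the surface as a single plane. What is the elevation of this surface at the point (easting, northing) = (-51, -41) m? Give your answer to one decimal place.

764.1 m

Let the plane be z = a·easting + b·northing + c.
Hole 8−Hole 7: −236a − 740b = −41.2;  Hole 9−Hole 7: 177a − 746b = 0.1.
Solving gives a = 0.10034, b = 0.02367.
Then c = 792 − a·10 − b·878 = 770.21.
At (-51, -41): z = −5.1 − 1.0 + 770.21 = 764.1 m.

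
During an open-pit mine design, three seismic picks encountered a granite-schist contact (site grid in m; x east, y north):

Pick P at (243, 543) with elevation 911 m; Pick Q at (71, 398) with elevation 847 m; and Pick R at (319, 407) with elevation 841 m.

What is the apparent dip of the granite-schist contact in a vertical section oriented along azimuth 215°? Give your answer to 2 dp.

20.72°

Two edge vectors: Pick P→Pick Q = (-172, -145, -64), Pick P→Pick R = (76, -136, -70).
Normal n = (Pick P→Pick Q) × (Pick P→Pick R) = (1446, -16904, 34412).
So ∂z/∂x = −n_x/n_z = −0.04202 and ∂z/∂y = −n_y/n_z = 0.49122.
Unit vector along 215° is (sin 215°, cos 215°) = (-0.5736, -0.8192).
Slope in that direction = a·(-0.5736) + b·(-0.8192) = −0.37829.
Apparent dip = arctan|0.37829| = 20.72° (true dip is 26.2°, so apparent ≤ true as expected).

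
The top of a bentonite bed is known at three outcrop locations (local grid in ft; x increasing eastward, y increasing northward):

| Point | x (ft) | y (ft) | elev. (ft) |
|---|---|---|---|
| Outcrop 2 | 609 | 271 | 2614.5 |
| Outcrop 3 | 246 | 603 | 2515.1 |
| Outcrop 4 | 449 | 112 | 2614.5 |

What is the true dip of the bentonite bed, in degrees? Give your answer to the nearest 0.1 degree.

Two edge vectors: Outcrop 2→Outcrop 3 = (-363, 332, -99.4), Outcrop 2→Outcrop 4 = (-160, -159, 0).
Normal n = (Outcrop 2→Outcrop 3) × (Outcrop 2→Outcrop 4) = (-15804.6, 15904, 110837).
So ∂z/∂x = −n_x/n_z = 0.14259 and ∂z/∂y = −n_y/n_z = −0.14349.
Gradient magnitude |∇z| = √(a² + b²) = √(0.02033 + 0.02059) = 0.20229.
True dip = arctan(0.20229) = 11.4°, dipping toward NW (azimuth ≈ 315°).

11.4°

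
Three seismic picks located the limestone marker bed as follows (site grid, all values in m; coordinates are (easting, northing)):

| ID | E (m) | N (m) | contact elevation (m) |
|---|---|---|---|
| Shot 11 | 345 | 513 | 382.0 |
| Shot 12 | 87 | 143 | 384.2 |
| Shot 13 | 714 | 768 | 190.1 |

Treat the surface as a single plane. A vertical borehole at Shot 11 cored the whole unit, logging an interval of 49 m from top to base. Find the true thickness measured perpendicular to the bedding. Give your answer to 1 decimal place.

Two edge vectors: Shot 11→Shot 12 = (-258, -370, 2.2), Shot 11→Shot 13 = (369, 255, -191.9).
Normal n = (Shot 11→Shot 12) × (Shot 11→Shot 13) = (70442, -48698.4, 70740).
So ∂z/∂E = −n_x/n_z = −0.99579 and ∂z/∂N = −n_y/n_z = 0.68841.
|∇z| = √(a²+b²) = 1.21058, so dip δ = arctan(1.21058) = 50.44°.
True thickness = vertical thickness × cos δ = 49 × cos 50.44° = 31.2 m.

31.2 m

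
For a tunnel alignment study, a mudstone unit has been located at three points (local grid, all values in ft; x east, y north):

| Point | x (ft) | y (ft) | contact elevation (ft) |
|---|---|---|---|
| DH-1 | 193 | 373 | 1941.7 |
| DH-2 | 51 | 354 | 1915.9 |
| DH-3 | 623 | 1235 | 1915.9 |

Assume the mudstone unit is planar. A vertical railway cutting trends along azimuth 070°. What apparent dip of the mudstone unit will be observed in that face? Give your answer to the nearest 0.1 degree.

8.1°

Let the plane be z = a·x + b·y + c.
DH-2−DH-1: −142a − 19b = −25.8;  DH-3−DH-1: 430a + 862b = −25.8.
Solving gives a = 0.19898, b = −0.12919.
Unit vector along 070° is (sin 70°, cos 70°) = (0.9397, 0.3420).
Slope in that direction = a·(0.9397) + b·(0.3420) = 0.14279.
Apparent dip = arctan|0.14279| = 8.1° (true dip is 13.3°, so apparent ≤ true as expected).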